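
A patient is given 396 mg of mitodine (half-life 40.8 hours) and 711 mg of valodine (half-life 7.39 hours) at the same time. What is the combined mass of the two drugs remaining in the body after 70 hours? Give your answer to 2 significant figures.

120 mg

mitodine: 396 × (1/2)^(70/40.8) = 396 × (1/2)^1.7157 ≈ 120.57 mg.
valodine: 711 × (1/2)^(70/7.39) = 711 × (1/2)^9.4723 ≈ 1.001 mg.
Total = 120.57 + 1.001 ≈ 121.57 mg.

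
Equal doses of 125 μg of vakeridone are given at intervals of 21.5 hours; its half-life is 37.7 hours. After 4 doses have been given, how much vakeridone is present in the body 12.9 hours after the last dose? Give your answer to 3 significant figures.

The 4 doses were given 77.4, 55.9, 34.4, 12.9 hours ago.
Total = 125·(1/2)^(77.4/37.7) + 125·(1/2)^(55.9/37.7) + 125·(1/2)^(34.4/37.7) + 125·(1/2)^(12.9/37.7)
      = 30.122 + 44.725 + 66.409 + 98.606 ≈ 239.86 μg.

240 μg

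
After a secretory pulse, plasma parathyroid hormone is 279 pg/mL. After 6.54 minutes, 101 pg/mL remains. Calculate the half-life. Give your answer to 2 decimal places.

A/A₀ = 101/279 ≈ 0.36201.
n = log₂(2.7624) ≈ 1.4659 half-lives elapsed in 6.54 minutes.
t½ = 6.54/1.4659 ≈ 4.4614 minutes.

4.46 minutes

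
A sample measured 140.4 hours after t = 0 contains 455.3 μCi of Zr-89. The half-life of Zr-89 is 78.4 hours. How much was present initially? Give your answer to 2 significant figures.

1600 μCi

Number of half-lives elapsed: n = 140.4/78.4 ≈ 1.7908.
A₀ = A × 2^n = 455.3 × 2^1.7908 = 455.3 × 3.4601 ≈ 1575.4 μCi.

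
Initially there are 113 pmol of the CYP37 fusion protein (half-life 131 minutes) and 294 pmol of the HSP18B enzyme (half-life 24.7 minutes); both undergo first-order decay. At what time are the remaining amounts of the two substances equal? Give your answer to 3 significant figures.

42.0 minutes

Set 113·(1/2)^(t/131) = 294·(1/2)^(t/24.7).
Taking log₂: log₂(113/294) = t·(1/131 − 1/24.7).
log₂(0.38435) = -1.3795; 1/131 − 1/24.7 = -0.032852.
t = -1.3795 / -0.032852 ≈ 41.991 minutes.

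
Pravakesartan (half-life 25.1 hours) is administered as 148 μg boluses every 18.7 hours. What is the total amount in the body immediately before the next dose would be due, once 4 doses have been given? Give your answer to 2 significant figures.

The 4 doses were given 74.8, 56.1, 37.4, 18.7 hours ago.
Total = 148·(1/2)^(74.8/25.1) + 148·(1/2)^(56.1/25.1) + 148·(1/2)^(37.4/25.1) + 148·(1/2)^(18.7/25.1)
      = 18.757 + 31.437 + 52.688 + 88.306 ≈ 191.19 μg.

190 μg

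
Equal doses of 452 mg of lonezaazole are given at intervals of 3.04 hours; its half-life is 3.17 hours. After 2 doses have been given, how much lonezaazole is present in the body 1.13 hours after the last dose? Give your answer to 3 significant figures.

535 mg

The 2 doses were given 4.17, 1.13 hours ago.
Total = 452·(1/2)^(4.17/3.17) + 452·(1/2)^(1.13/3.17)
      = 181.61 + 353.05 ≈ 534.66 mg.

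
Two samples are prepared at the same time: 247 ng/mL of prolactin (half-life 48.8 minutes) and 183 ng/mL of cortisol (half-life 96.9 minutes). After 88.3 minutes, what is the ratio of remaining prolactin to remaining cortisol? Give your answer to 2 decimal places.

prolactin: 247 × (1/2)^(88.3/48.8) = 247 × (1/2)^1.8094 ≈ 70.47 ng/mL.
cortisol: 183 × (1/2)^(88.3/96.9) = 183 × (1/2)^0.91125 ≈ 97.306 ng/mL.
Ratio ≈ 70.47 / 97.306 ≈ 0.72421.

0.72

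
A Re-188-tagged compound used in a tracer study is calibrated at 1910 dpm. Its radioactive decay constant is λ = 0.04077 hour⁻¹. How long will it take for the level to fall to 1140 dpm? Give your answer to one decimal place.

t½ = ln 2 / λ = 0.69315 / 0.04077 ≈ 17.001 hours.
Fraction remaining = 1140/1910 ≈ 0.59686.
n = log₂(1910/1140) = ln(1.6754)/ln 2 ≈ 0.74454 half-lives.
t = n × t½ = 0.74454 × 17.001 ≈ 12.658 hours.

12.7 hours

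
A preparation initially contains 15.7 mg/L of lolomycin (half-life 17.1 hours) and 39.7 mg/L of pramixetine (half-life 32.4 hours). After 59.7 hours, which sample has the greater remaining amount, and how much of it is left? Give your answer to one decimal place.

lolomycin: 15.7 × (1/2)^3.4912 ≈ 1.3962 mg/L.
pramixetine: 39.7 × (1/2)^1.8426 ≈ 11.069 mg/L.
Pramixetine has more remaining, at ≈ 11.069 mg/L.

pramixetine, 11.1 mg/L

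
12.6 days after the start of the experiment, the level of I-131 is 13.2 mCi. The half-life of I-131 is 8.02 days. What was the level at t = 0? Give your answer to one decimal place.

Number of half-lives elapsed: n = 12.6/8.02 ≈ 1.5711.
A₀ = A × 2^n = 13.2 × 2^1.5711 = 13.2 × 2.9713 ≈ 39.221 mCi.

39.2 mCi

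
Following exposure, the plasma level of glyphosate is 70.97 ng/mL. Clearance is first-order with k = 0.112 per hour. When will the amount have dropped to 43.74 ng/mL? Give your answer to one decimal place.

t½ = ln 2 / k = 0.69315 / 0.112 ≈ 6.1888 hours.
Fraction remaining = 43.74/70.97 ≈ 0.61632.
n = log₂(70.97/43.74) = ln(1.6225)/ln 2 ≈ 0.69826 half-lives.
t = n × t½ = 0.69826 × 6.1888 ≈ 4.3214 hours.

4.3 hours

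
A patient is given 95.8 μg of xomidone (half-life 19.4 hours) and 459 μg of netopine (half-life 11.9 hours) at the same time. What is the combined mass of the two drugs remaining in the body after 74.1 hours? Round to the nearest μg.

13 μg

xomidone: 95.8 × (1/2)^(74.1/19.4) = 95.8 × (1/2)^3.8196 ≈ 6.7851 μg.
netopine: 459 × (1/2)^(74.1/11.9) = 459 × (1/2)^6.2269 ≈ 6.1282 μg.
Total = 6.7851 + 6.1282 ≈ 12.913 μg.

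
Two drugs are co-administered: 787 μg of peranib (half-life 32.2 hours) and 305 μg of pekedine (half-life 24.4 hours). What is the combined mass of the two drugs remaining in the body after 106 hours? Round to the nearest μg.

95 μg

peranib: 787 × (1/2)^(106/32.2) = 787 × (1/2)^3.2919 ≈ 80.354 μg.
pekedine: 305 × (1/2)^(106/24.4) = 305 × (1/2)^4.3443 ≈ 15.016 μg.
Total = 80.354 + 15.016 ≈ 95.37 μg.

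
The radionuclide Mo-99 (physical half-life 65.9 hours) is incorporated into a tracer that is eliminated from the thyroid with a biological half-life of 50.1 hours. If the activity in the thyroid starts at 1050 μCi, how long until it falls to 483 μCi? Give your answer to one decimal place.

31.9 hours

1/t_eff = 1/t_phys + 1/t_biol = 1/65.9 + 1/50.1 = 0.035135 per hour.
t_eff = 65.9 × 50.1 / (65.9 + 50.1) ≈ 28.462 hours.
n = log₂(1050/483) ≈ 1.1203; t = 1.1203 × 28.462 ≈ 31.886 hours.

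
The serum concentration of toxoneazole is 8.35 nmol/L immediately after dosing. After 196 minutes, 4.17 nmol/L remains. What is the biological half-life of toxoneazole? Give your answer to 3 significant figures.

196 minutes

A/A₀ = 4.17/8.35 ≈ 0.4994.
n = log₂(2.0024) ≈ 1.0017 half-lives elapsed in 196 minutes.
t½ = 196/1.0017 ≈ 195.66 minutes.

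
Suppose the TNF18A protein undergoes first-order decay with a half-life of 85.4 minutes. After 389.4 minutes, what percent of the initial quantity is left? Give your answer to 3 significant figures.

4.24%

n = 389.4/85.4 ≈ 4.5597 half-lives.
Fraction remaining = (1/2)^4.5597 ≈ 0.042402, i.e. 4.2402%.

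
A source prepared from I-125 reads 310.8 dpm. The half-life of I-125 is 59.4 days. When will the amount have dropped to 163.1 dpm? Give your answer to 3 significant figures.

55.3 days

Fraction remaining = 163.1/310.8 ≈ 0.52477.
n = log₂(310.8/163.1) = ln(1.9056)/ln 2 ≈ 0.93023 half-lives.
t = n × t½ = 0.93023 × 59.4 ≈ 55.256 days.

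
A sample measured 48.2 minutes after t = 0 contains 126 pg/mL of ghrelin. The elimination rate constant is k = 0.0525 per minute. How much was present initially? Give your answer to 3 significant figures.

1580 pg/mL

t½ = ln 2 / k = 0.69315 / 0.0525 ≈ 13.203 minutes.
Number of half-lives elapsed: n = 48.2/13.203 ≈ 3.6507.
A₀ = A × 2^n = 126 × 2^3.6507 = 126 × 12.56 ≈ 1582.5 pg/mL.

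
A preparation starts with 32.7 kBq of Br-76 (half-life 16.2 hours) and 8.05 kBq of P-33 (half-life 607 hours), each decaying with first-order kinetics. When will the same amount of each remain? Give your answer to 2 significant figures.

Set 32.7·(1/2)^(t/16.2) = 8.05·(1/2)^(t/607).
Taking log₂: log₂(32.7/8.05) = t·(1/16.2 − 1/607).
log₂(4.0621) = 2.0222; 1/16.2 − 1/607 = 0.060081.
t = 2.0222 / 0.060081 ≈ 33.658 hours.

34 hours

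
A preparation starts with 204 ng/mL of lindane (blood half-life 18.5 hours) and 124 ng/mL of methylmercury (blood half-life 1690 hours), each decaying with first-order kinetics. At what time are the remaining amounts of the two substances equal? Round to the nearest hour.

Set 204·(1/2)^(t/18.5) = 124·(1/2)^(t/1690).
Taking log₂: log₂(204/124) = t·(1/18.5 − 1/1690).
log₂(1.6452) = 0.71823; 1/18.5 − 1/1690 = 0.053462.
t = 0.71823 / 0.053462 ≈ 13.434 hours.

13 hours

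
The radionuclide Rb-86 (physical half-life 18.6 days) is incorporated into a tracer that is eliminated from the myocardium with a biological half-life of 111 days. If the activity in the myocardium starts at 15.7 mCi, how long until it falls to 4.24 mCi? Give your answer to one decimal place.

1/t_eff = 1/t_phys + 1/t_biol = 1/18.6 + 1/111 = 0.062772 per day.
t_eff = 18.6 × 111 / (18.6 + 111) ≈ 15.931 days.
n = log₂(15.7/4.24) ≈ 1.8886; t = 1.8886 × 15.931 ≈ 30.087 days.

30.1 days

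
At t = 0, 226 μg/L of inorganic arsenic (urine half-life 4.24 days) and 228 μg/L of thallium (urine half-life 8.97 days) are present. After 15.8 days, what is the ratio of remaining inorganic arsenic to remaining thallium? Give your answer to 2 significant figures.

inorganic arsenic: 226 × (1/2)^(15.8/4.24) = 226 × (1/2)^3.7264 ≈ 17.074 μg/L.
thallium: 228 × (1/2)^(15.8/8.97) = 228 × (1/2)^1.7614 ≈ 67.25 μg/L.
Ratio ≈ 17.074 / 67.25 ≈ 0.25389.

0.25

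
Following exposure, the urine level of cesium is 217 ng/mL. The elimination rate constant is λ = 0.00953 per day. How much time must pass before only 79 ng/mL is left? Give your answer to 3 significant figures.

106 days

t½ = ln 2 / λ = 0.69315 / 0.00953 ≈ 72.733 days.
Fraction remaining = 79/217 ≈ 0.36406.
n = log₂(217/79) = ln(2.7468)/ln 2 ≈ 1.4578 half-lives.
t = n × t½ = 1.4578 × 72.733 ≈ 106.03 days.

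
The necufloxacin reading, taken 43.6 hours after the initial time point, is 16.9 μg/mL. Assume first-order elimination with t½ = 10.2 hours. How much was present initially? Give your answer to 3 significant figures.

Number of half-lives elapsed: n = 43.6/10.2 ≈ 4.2745.
A₀ = A × 2^n = 16.9 × 2^4.2745 = 16.9 × 19.353 ≈ 327.07 μg/mL.

327 μg/mL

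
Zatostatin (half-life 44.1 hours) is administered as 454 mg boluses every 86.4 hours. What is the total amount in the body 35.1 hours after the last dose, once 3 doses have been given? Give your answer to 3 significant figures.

346 mg

The 3 doses were given 207.9, 121.5, 35.1 hours ago.
Total = 454·(1/2)^(207.9/44.1) + 454·(1/2)^(121.5/44.1) + 454·(1/2)^(35.1/44.1)
      = 17.295 + 67.249 + 261.49 ≈ 346.04 mg.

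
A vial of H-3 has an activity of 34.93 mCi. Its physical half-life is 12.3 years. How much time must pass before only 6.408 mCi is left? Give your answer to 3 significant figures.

30.1 years

Fraction remaining = 6.408/34.93 ≈ 0.18345.
n = log₂(34.93/6.408) = ln(5.451)/ln 2 ≈ 2.4465 half-lives.
t = n × t½ = 2.4465 × 12.3 ≈ 30.092 years.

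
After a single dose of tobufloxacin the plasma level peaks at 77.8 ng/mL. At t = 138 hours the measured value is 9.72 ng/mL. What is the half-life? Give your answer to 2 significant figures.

A/A₀ = 9.72/77.8 ≈ 0.12494.
n = log₂(8.0041) ≈ 3.0007 half-lives elapsed in 138 hours.
t½ = 138/3.0007 ≈ 45.989 hours.

46 hours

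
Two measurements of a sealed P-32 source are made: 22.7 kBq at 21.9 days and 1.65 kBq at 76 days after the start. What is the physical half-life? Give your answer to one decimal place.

14.3 days

Over Δt = 76 − 21.9 = 54.1 days, the level fell by a factor of 22.7/1.65 ≈ 13.758.
n = log₂(13.758) ≈ 3.7822 half-lives, so t½ = 54.1/3.7822 ≈ 14.304 days.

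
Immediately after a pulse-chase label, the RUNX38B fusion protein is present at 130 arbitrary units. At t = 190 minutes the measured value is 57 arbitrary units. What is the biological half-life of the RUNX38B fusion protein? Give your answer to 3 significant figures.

160 minutes

A/A₀ = 57/130 ≈ 0.43846.
n = log₂(2.2807) ≈ 1.1895 half-lives elapsed in 190 minutes.
t½ = 190/1.1895 ≈ 159.73 minutes.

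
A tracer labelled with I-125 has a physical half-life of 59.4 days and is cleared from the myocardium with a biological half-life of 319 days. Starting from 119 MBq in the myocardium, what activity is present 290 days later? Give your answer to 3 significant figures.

1/t_eff = 1/t_phys + 1/t_biol = 1/59.4 + 1/319 = 0.01997 per day.
t_eff = 59.4 × 319 / (59.4 + 319) ≈ 50.076 days.
Remaining = 119 × (1/2)^(290/50.076) = 119 × (1/2)^5.7912 ≈ 2.1489 MBq.

2.15 MBq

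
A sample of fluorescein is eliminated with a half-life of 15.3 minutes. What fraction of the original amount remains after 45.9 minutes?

n = 45.9/15.3 ≈ 3 half-lives.
Fraction remaining = (1/2)^3 ≈ 0.125.

0.125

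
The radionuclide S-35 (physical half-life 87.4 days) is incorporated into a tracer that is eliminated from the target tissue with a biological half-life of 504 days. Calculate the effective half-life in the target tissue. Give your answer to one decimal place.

74.5 days

1/t_eff = 1/t_phys + 1/t_biol = 1/87.4 + 1/504 = 0.013426 per day.
t_eff = 87.4 × 504 / (87.4 + 504) ≈ 74.484 days.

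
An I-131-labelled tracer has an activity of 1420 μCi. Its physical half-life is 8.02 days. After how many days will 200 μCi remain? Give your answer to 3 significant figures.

22.7 days

Fraction remaining = 200/1420 ≈ 0.14085.
n = log₂(1420/200) = ln(7.1)/ln 2 ≈ 2.8278 half-lives.
t = n × t½ = 2.8278 × 8.02 ≈ 22.679 days.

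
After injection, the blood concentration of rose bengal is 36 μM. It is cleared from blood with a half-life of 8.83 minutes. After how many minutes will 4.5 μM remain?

4.5/36 = 1/8, so 3 half-lives have elapsed.
t = 3 × 8.83 = 26.49 minutes.

26.49 minutes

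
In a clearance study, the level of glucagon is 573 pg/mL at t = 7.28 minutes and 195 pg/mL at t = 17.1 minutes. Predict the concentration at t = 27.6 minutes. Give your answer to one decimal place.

Over Δt = 17.1 − 7.28 = 9.82 minutes, the level fell by a factor of 573/195 ≈ 2.9385.
n = log₂(2.9385) ≈ 1.5551 half-lives, so t½ = 9.82/1.5551 ≈ 6.3149 minutes.
From t = 17.1 to t = 27.6: 195 × (1/2)^((27.6−17.1)/6.3149) ≈ 61.588 pg/mL.

61.6 pg/mL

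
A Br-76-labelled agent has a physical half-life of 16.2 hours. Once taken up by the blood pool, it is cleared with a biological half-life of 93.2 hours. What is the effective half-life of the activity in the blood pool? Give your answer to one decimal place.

13.8 hours

1/t_eff = 1/t_phys + 1/t_biol = 1/16.2 + 1/93.2 = 0.072458 per hour.
t_eff = 16.2 × 93.2 / (16.2 + 93.2) ≈ 13.801 hours.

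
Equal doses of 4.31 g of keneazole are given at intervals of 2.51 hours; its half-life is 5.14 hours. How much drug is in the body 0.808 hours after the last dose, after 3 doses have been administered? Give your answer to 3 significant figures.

8.58 g

The 3 doses were given 5.828, 3.318, 0.808 hours ago.
Total = 4.31·(1/2)^(5.828/5.14) + 4.31·(1/2)^(3.318/5.14) + 4.31·(1/2)^(0.808/5.14)
      = 1.9641 + 2.7552 + 3.8651 ≈ 8.5843 g.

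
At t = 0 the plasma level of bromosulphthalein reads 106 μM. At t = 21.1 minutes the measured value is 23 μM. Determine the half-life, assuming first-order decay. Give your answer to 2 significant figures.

A/A₀ = 23/106 ≈ 0.21698.
n = log₂(4.6087) ≈ 2.2044 half-lives elapsed in 21.1 minutes.
t½ = 21.1/2.2044 ≈ 9.5719 minutes.

9.6 minutes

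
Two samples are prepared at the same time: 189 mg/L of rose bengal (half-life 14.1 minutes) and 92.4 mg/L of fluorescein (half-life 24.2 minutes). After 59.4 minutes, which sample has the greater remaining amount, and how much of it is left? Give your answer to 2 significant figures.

fluorescein, 17 mg/L

rose bengal: 189 × (1/2)^4.2128 ≈ 10.193 mg/L.
fluorescein: 92.4 × (1/2)^2.4545 ≈ 16.857 mg/L.
Fluorescein has more remaining, at ≈ 16.857 mg/L.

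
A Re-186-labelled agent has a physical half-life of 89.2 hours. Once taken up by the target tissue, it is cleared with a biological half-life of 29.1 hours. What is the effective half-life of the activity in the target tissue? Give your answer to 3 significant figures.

21.9 hours

1/t_eff = 1/t_phys + 1/t_biol = 1/89.2 + 1/29.1 = 0.045575 per hour.
t_eff = 89.2 × 29.1 / (89.2 + 29.1) ≈ 21.942 hours.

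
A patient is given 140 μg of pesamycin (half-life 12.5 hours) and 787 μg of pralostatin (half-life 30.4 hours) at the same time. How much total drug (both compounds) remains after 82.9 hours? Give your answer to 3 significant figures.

pesamycin: 140 × (1/2)^(82.9/12.5) = 140 × (1/2)^6.632 ≈ 1.4116 μg.
pralostatin: 787 × (1/2)^(82.9/30.4) = 787 × (1/2)^2.727 ≈ 118.87 μg.
Total = 1.4116 + 118.87 ≈ 120.28 μg.

120 μg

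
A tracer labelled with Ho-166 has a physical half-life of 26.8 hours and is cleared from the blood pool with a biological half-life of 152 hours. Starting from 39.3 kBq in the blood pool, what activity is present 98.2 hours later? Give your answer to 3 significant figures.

1.98 kBq

1/t_eff = 1/t_phys + 1/t_biol = 1/26.8 + 1/152 = 0.043892 per hour.
t_eff = 26.8 × 152 / (26.8 + 152) ≈ 22.783 hours.
Remaining = 39.3 × (1/2)^(98.2/22.783) = 39.3 × (1/2)^4.3102 ≈ 1.981 kBq.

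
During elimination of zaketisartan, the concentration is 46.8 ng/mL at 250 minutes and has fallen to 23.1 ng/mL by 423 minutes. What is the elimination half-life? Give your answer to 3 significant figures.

Over Δt = 423 − 250 = 173 minutes, the level fell by a factor of 46.8/23.1 ≈ 2.026.
n = log₂(2.026) ≈ 1.0186 half-lives, so t½ = 173/1.0186 ≈ 169.84 minutes.

170 minutes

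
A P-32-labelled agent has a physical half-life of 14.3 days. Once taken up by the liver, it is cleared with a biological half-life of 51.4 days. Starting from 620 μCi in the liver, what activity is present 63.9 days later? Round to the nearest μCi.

1/t_eff = 1/t_phys + 1/t_biol = 1/14.3 + 1/51.4 = 0.089385 per day.
t_eff = 14.3 × 51.4 / (14.3 + 51.4) ≈ 11.188 days.
Remaining = 620 × (1/2)^(63.9/11.188) = 620 × (1/2)^5.7117 ≈ 11.83 μCi.

12 μCi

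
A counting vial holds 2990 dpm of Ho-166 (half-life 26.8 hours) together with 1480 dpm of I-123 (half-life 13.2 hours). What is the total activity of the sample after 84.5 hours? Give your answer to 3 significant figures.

354 dpm

Ho-166: 2990 × (1/2)^(84.5/26.8) = 2990 × (1/2)^3.153 ≈ 336.15 dpm.
I-123: 1480 × (1/2)^(84.5/13.2) = 1480 × (1/2)^6.4015 ≈ 17.507 dpm.
Total = 336.15 + 17.507 ≈ 353.65 dpm.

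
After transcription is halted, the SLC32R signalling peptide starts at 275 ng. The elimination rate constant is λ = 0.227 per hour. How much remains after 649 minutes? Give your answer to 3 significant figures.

t½ = ln 2 / λ = 0.69315 / 0.227 ≈ 3.0535 hours.
Convert the elapsed time: 649 minutes = 10.8167 hours.
Number of half-lives: n = 10.8167/3.0535 ≈ 3.5424.
Remaining = 275 × (1/2)^3.5424 = 275 × 0.08583 ≈ 23.603 ng.

23.6 ng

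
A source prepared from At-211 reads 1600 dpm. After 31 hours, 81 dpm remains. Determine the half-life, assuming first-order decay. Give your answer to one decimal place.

7.2 hours

A/A₀ = 81/1600 ≈ 0.050625.
n = log₂(19.753) ≈ 4.304 half-lives elapsed in 31 hours.
t½ = 31/4.304 ≈ 7.2026 hours.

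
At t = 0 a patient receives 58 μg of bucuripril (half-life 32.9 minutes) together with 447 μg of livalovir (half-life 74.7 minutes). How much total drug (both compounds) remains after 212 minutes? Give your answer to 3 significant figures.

bucuripril: 58 × (1/2)^(212/32.9) = 58 × (1/2)^6.4438 ≈ 0.66629 μg.
livalovir: 447 × (1/2)^(212/74.7) = 447 × (1/2)^2.838 ≈ 62.514 μg.
Total = 0.66629 + 62.514 ≈ 63.18 μg.

63.2 μg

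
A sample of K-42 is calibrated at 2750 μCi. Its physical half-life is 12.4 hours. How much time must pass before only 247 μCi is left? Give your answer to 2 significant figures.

43 hours

Fraction remaining = 247/2750 ≈ 0.089818.
n = log₂(2750/247) = ln(11.134)/ln 2 ≈ 3.4768 half-lives.
t = n × t½ = 3.4768 × 12.4 ≈ 43.113 hours.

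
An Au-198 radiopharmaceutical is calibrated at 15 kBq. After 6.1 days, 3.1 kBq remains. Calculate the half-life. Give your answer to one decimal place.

2.7 days

A/A₀ = 3.1/15 ≈ 0.20667.
n = log₂(4.8387) ≈ 2.2746 half-lives elapsed in 6.1 days.
t½ = 6.1/2.2746 ≈ 2.6818 days.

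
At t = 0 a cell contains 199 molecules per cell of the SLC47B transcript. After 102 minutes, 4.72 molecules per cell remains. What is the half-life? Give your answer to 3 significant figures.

18.9 minutes

A/A₀ = 4.72/199 ≈ 0.023719.
n = log₂(42.161) ≈ 5.3978 half-lives elapsed in 102 minutes.
t½ = 102/5.3978 ≈ 18.896 minutes.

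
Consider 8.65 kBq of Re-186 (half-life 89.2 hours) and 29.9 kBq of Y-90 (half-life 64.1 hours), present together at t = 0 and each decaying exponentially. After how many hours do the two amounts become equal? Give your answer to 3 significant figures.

408 hours

Set 8.65·(1/2)^(t/89.2) = 29.9·(1/2)^(t/64.1).
Taking log₂: log₂(8.65/29.9) = t·(1/89.2 − 1/64.1).
log₂(0.2893) = -1.7894; 1/89.2 − 1/64.1 = -0.0043899.
t = -1.7894 / -0.0043899 ≈ 407.61 hours.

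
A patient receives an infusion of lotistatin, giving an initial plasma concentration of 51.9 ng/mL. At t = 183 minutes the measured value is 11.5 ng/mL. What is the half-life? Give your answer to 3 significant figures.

A/A₀ = 11.5/51.9 ≈ 0.22158.
n = log₂(4.513) ≈ 2.1741 half-lives elapsed in 183 minutes.
t½ = 183/2.1741 ≈ 84.173 minutes.

84.2 minutes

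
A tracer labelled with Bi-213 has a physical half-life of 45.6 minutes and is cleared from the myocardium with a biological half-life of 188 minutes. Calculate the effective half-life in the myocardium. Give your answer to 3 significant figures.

1/t_eff = 1/t_phys + 1/t_biol = 1/45.6 + 1/188 = 0.027249 per minute.
t_eff = 45.6 × 188 / (45.6 + 188) ≈ 36.699 minutes.

36.7 minutes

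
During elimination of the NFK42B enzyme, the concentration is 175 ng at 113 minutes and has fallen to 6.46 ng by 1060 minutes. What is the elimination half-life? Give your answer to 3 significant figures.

Over Δt = 1060 − 113 = 947 minutes, the level fell by a factor of 175/6.46 ≈ 27.09.
n = log₂(27.09) ≈ 4.7597 half-lives, so t½ = 947/4.7597 ≈ 198.96 minutes.

199 minutes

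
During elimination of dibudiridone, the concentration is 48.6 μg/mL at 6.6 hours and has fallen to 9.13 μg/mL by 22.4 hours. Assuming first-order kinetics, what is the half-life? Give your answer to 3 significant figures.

Over Δt = 22.4 − 6.6 = 15.8 hours, the level fell by a factor of 48.6/9.13 ≈ 5.3231.
n = log₂(5.3231) ≈ 2.4123 half-lives, so t½ = 15.8/2.4123 ≈ 6.5498 hours.

6.55 hours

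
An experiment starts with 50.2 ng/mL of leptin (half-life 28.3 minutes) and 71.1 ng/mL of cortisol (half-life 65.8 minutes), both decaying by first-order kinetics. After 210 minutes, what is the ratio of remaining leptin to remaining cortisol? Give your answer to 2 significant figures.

0.038

leptin: 50.2 × (1/2)^(210/28.3) = 50.2 × (1/2)^7.4205 ≈ 0.29303 ng/mL.
cortisol: 71.1 × (1/2)^(210/65.8) = 71.1 × (1/2)^3.1915 ≈ 7.7828 ng/mL.
Ratio ≈ 0.29303 / 7.7828 ≈ 0.037651.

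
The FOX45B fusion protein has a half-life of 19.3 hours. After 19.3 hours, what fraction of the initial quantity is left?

0.5

n = 19.3/19.3 ≈ 1 half-life.
Fraction remaining = (1/2)^1 ≈ 0.5.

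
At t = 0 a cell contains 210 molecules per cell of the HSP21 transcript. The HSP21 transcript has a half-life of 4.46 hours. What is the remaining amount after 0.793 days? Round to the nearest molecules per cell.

Convert the elapsed time: 0.793 days = 19.032 hours.
Number of half-lives: n = 19.032/4.46 ≈ 4.2673.
Remaining = 210 × (1/2)^4.2673 = 210 × 0.051931 ≈ 10.905 molecules per cell.

11 molecules per cell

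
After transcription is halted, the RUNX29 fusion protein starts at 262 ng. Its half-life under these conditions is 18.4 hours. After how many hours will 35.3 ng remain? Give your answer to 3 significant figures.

53.2 hours

Fraction remaining = 35.3/262 ≈ 0.13473.
n = log₂(262/35.3) = ln(7.4221)/ln 2 ≈ 2.8918 half-lives.
t = n × t½ = 2.8918 × 18.4 ≈ 53.21 hours.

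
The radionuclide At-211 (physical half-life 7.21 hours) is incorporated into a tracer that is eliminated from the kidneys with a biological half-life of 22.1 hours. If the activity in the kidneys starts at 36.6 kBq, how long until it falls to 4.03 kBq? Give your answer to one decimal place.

17.3 hours

1/t_eff = 1/t_phys + 1/t_biol = 1/7.21 + 1/22.1 = 0.18395 per hour.
t_eff = 7.21 × 22.1 / (7.21 + 22.1) ≈ 5.4364 hours.
n = log₂(36.6/4.03) ≈ 3.183; t = 3.183 × 5.4364 ≈ 17.304 hours.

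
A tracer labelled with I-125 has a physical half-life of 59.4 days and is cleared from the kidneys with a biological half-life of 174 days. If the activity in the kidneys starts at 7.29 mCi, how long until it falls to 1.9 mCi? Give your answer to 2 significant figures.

86 days

1/t_eff = 1/t_phys + 1/t_biol = 1/59.4 + 1/174 = 0.022582 per day.
t_eff = 59.4 × 174 / (59.4 + 174) ≈ 44.283 days.
n = log₂(7.29/1.9) ≈ 1.9399; t = 1.9399 × 44.283 ≈ 85.905 days.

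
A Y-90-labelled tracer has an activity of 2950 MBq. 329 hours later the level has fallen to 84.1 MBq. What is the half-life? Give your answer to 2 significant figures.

A/A₀ = 84.1/2950 ≈ 0.028508.
n = log₂(35.077) ≈ 5.1325 half-lives elapsed in 329 hours.
t½ = 329/5.1325 ≈ 64.102 hours.

64 hours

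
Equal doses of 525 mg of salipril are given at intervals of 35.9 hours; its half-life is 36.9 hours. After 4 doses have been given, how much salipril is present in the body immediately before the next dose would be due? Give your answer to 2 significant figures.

510 mg

The 4 doses were given 143.6, 107.7, 71.8, 35.9 hours ago.
Total = 525·(1/2)^(143.6/36.9) + 525·(1/2)^(107.7/36.9) + 525·(1/2)^(71.8/36.9) + 525·(1/2)^(35.9/36.9)
      = 35.373 + 69.429 + 136.27 + 267.48 ≈ 508.55 mg.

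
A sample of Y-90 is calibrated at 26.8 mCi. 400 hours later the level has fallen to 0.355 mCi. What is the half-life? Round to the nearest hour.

A/A₀ = 0.355/26.8 ≈ 0.013246.
n = log₂(75.493) ≈ 6.2383 half-lives elapsed in 400 hours.
t½ = 400/6.2383 ≈ 64.12 hours.

64 hours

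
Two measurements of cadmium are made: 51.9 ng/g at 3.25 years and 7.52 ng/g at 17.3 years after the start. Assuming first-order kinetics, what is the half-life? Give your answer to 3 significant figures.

Over Δt = 17.3 − 3.25 = 14.05 years, the level fell by a factor of 51.9/7.52 ≈ 6.9016.
n = log₂(6.9016) ≈ 2.7869 half-lives, so t½ = 14.05/2.7869 ≈ 5.0414 years.

5.04 years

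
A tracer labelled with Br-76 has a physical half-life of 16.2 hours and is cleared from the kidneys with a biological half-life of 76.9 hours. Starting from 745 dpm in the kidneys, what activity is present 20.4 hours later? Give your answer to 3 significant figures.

259 dpm

1/t_eff = 1/t_phys + 1/t_biol = 1/16.2 + 1/76.9 = 0.074732 per hour.
t_eff = 16.2 × 76.9 / (16.2 + 76.9) ≈ 13.381 hours.
Remaining = 745 × (1/2)^(20.4/13.381) = 745 × (1/2)^1.5245 ≈ 258.96 dpm.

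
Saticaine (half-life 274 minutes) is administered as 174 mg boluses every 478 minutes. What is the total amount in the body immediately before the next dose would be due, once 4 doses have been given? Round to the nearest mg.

73 mg

The 4 doses were given 1912, 1434, 956, 478 minutes ago.
Total = 174·(1/2)^(1912/274) + 174·(1/2)^(1434/274) + 174·(1/2)^(956/274) + 174·(1/2)^(478/274)
      = 1.3802 + 4.6247 + 15.497 + 51.927 ≈ 73.429 mg.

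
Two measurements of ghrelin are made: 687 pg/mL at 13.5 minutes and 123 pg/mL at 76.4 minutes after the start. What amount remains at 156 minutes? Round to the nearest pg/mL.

14 pg/mL

Over Δt = 76.4 − 13.5 = 62.9 minutes, the level fell by a factor of 687/123 ≈ 5.5854.
n = log₂(5.5854) ≈ 2.4817 half-lives, so t½ = 62.9/2.4817 ≈ 25.346 minutes.
From t = 76.4 to t = 156: 123 × (1/2)^((156−76.4)/25.346) ≈ 13.948 pg/mL.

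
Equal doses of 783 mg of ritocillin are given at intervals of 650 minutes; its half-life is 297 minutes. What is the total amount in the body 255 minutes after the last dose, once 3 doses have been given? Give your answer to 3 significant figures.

547 mg

The 3 doses were given 1555, 905, 255 minutes ago.
Total = 783·(1/2)^(1555/297) + 783·(1/2)^(905/297) + 783·(1/2)^(255/297)
      = 20.781 + 94.729 + 431.82 ≈ 547.33 mg.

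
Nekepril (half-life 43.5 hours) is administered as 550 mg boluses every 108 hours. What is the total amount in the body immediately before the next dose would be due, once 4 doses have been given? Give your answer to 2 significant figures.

120 mg

The 4 doses were given 432, 324, 216, 108 hours ago.
Total = 550·(1/2)^(432/43.5) + 550·(1/2)^(324/43.5) + 550·(1/2)^(216/43.5) + 550·(1/2)^(108/43.5)
      = 0.56341 + 3.1493 + 17.603 + 98.396 ≈ 119.71 mg.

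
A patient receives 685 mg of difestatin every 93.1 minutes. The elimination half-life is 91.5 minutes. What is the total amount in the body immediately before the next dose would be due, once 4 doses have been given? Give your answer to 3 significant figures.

629 mg

The 4 doses were given 372.4, 279.3, 186.2, 93.1 minutes ago.
Total = 685·(1/2)^(372.4/91.5) + 685·(1/2)^(279.3/91.5) + 685·(1/2)^(186.2/91.5) + 685·(1/2)^(93.1/91.5)
      = 40.786 + 82.567 + 167.15 + 338.37 ≈ 628.88 mg.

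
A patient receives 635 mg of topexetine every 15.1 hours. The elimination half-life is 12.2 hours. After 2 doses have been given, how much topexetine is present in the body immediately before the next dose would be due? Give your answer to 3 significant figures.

The 2 doses were given 30.2, 15.1 hours ago.
Total = 635·(1/2)^(30.2/12.2) + 635·(1/2)^(15.1/12.2)
      = 114.18 + 269.27 ≈ 383.45 mg.

383 mg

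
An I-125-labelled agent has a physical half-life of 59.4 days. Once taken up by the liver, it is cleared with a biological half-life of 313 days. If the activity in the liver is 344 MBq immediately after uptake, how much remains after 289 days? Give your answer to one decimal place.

1/t_eff = 1/t_phys + 1/t_biol = 1/59.4 + 1/313 = 0.02003 per day.
t_eff = 59.4 × 313 / (59.4 + 313) ≈ 49.925 days.
Remaining = 344 × (1/2)^(289/49.925) = 344 × (1/2)^5.7886 ≈ 6.2231 MBq.

6.2 MBq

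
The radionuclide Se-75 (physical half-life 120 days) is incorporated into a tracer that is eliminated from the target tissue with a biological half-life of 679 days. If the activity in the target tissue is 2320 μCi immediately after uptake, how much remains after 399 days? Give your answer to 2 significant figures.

1/t_eff = 1/t_phys + 1/t_biol = 1/120 + 1/679 = 0.0098061 per day.
t_eff = 120 × 679 / (120 + 679) ≈ 101.98 days.
Remaining = 2320 × (1/2)^(399/101.98) = 2320 × (1/2)^3.9126 ≈ 154.05 μCi.

150 μCi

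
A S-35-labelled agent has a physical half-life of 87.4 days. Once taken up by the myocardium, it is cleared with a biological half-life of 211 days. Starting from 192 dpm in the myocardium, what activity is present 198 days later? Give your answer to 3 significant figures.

20.8 dpm

1/t_eff = 1/t_phys + 1/t_biol = 1/87.4 + 1/211 = 0.016181 per day.
t_eff = 87.4 × 211 / (87.4 + 211) ≈ 61.801 days.
Remaining = 192 × (1/2)^(198/61.801) = 192 × (1/2)^3.2038 ≈ 20.838 dpm.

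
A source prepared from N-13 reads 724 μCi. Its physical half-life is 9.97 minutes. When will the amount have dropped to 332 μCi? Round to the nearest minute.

11 minutes

Fraction remaining = 332/724 ≈ 0.45856.
n = log₂(724/332) = ln(2.1807)/ln 2 ≈ 1.1248 half-lives.
t = n × t½ = 1.1248 × 9.97 ≈ 11.214 minutes.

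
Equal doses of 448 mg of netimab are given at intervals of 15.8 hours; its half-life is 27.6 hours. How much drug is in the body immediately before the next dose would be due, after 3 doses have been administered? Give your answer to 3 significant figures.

640 mg

The 3 doses were given 47.4, 31.6, 15.8 hours ago.
Total = 448·(1/2)^(47.4/27.6) + 448·(1/2)^(31.6/27.6) + 448·(1/2)^(15.8/27.6)
      = 136.24 + 202.59 + 301.27 ≈ 640.09 mg.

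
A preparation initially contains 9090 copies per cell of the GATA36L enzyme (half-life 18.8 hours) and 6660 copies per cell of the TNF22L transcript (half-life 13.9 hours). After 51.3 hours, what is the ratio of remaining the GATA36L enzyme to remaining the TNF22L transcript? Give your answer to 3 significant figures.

2.66

GATA36L enzyme: 9090 × (1/2)^(51.3/18.8) = 9090 × (1/2)^2.7287 ≈ 1371.3 copies per cell.
TNF22L transcript: 6660 × (1/2)^(51.3/13.9) = 6660 × (1/2)^3.6906 ≈ 515.8 copies per cell.
Ratio ≈ 1371.3 / 515.8 ≈ 2.6586.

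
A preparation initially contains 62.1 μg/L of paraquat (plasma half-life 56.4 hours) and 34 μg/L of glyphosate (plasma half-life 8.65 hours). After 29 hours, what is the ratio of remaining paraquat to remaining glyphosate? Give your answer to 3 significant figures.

paraquat: 62.1 × (1/2)^(29/56.4) = 62.1 × (1/2)^0.51418 ≈ 43.482 μg/L.
glyphosate: 34 × (1/2)^(29/8.65) = 34 × (1/2)^3.3526 ≈ 3.3285 μg/L.
Ratio ≈ 43.482 / 3.3285 ≈ 13.064.

13.1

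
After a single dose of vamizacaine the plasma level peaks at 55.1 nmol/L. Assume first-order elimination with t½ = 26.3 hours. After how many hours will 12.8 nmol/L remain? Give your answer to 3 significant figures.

Fraction remaining = 12.8/55.1 ≈ 0.2323.
n = log₂(55.1/12.8) = ln(4.3047)/ln 2 ≈ 2.1059 half-lives.
t = n × t½ = 2.1059 × 26.3 ≈ 55.385 hours.

55.4 hours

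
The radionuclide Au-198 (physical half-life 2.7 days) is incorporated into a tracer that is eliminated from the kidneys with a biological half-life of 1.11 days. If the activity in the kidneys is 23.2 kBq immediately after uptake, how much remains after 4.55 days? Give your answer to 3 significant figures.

0.421 kBq

1/t_eff = 1/t_phys + 1/t_biol = 1/2.7 + 1/1.11 = 1.2713 per day.
t_eff = 2.7 × 1.11 / (2.7 + 1.11) ≈ 0.78661 days.
Remaining = 23.2 × (1/2)^(4.55/0.78661) = 23.2 × (1/2)^5.7843 ≈ 0.42096 kBq.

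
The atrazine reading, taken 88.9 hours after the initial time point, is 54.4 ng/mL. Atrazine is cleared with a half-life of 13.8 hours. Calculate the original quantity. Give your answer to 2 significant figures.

Number of half-lives elapsed: n = 88.9/13.8 ≈ 6.442.
A₀ = A × 2^n = 54.4 × 2^6.442 = 54.4 × 86.945 ≈ 4729.8 ng/mL.

4700 ng/mL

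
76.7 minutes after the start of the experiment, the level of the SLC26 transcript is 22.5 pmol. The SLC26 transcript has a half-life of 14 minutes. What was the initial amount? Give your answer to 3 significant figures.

1000 pmol

Number of half-lives elapsed: n = 76.7/14 ≈ 5.4786.
A₀ = A × 2^n = 22.5 × 2^5.4786 = 22.5 × 44.588 ≈ 1003.2 pmol.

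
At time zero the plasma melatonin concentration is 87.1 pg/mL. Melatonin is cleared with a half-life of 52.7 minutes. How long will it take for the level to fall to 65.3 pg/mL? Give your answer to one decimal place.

21.9 minutes

Fraction remaining = 65.3/87.1 ≈ 0.74971.
n = log₂(87.1/65.3) = ln(1.3338)/ln 2 ≈ 0.41559 half-lives.
t = n × t½ = 0.41559 × 52.7 ≈ 21.902 minutes.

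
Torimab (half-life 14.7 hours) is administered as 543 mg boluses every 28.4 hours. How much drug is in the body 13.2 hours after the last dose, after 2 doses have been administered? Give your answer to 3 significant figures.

The 2 doses were given 41.6, 13.2 hours ago.
Total = 543·(1/2)^(41.6/14.7) + 543·(1/2)^(13.2/14.7)
      = 76.367 + 291.4 ≈ 367.77 mg.

368 mg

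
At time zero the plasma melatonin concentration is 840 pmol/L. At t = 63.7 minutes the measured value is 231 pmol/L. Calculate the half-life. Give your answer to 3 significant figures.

A/A₀ = 231/840 ≈ 0.275.
n = log₂(3.6364) ≈ 1.8625 half-lives elapsed in 63.7 minutes.
t½ = 63.7/1.8625 ≈ 34.201 minutes.

34.2 minutes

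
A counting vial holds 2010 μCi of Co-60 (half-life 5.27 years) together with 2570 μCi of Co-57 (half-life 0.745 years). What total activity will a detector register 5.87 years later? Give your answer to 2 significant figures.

940 μCi

Co-60: 2010 × (1/2)^(5.87/5.27) = 2010 × (1/2)^1.1139 ≈ 928.74 μCi.
Co-57: 2570 × (1/2)^(5.87/0.745) = 2570 × (1/2)^7.8792 ≈ 10.916 μCi.
Total = 928.74 + 10.916 ≈ 939.65 μCi.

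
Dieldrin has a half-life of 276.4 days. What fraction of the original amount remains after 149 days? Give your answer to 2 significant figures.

n = 149/276.4 ≈ 0.53907 half-lives.
Fraction remaining = (1/2)^0.53907 ≈ 0.68821.

0.69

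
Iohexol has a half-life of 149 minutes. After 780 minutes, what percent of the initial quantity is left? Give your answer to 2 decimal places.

n = 780/149 ≈ 5.2349 half-lives.
Fraction remaining = (1/2)^5.2349 ≈ 0.026555, i.e. 2.6555%.

2.66%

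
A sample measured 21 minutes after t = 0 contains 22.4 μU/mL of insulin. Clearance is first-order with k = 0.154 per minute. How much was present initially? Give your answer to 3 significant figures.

t½ = ln 2 / k = 0.69315 / 0.154 ≈ 4.501 minutes.
Number of half-lives elapsed: n = 21/4.501 ≈ 4.6657.
A₀ = A × 2^n = 22.4 × 2^4.6657 = 22.4 × 25.381 ≈ 568.53 μU/mL.

569 μU/mL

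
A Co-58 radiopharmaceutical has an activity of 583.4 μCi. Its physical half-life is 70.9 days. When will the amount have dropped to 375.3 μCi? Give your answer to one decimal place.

Fraction remaining = 375.3/583.4 ≈ 0.6433.
n = log₂(583.4/375.3) = ln(1.5545)/ln 2 ≈ 0.63644 half-lives.
t = n × t½ = 0.63644 × 70.9 ≈ 45.124 days.

45.1 days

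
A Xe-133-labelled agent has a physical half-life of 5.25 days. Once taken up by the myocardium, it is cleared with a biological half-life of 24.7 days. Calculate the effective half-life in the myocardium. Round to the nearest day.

1/t_eff = 1/t_phys + 1/t_biol = 1/5.25 + 1/24.7 = 0.23096 per day.
t_eff = 5.25 × 24.7 / (5.25 + 24.7) ≈ 4.3297 days.

4 days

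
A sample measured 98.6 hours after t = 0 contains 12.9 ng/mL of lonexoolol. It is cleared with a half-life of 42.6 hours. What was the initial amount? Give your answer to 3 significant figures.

Number of half-lives elapsed: n = 98.6/42.6 ≈ 2.3146.
A₀ = A × 2^n = 12.9 × 2^2.3146 = 12.9 × 4.9745 ≈ 64.171 ng/mL.

64.2 ng/mL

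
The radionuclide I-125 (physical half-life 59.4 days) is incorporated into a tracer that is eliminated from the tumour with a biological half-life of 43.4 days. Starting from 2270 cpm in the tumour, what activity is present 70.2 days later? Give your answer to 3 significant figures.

1/t_eff = 1/t_phys + 1/t_biol = 1/59.4 + 1/43.4 = 0.039876 per day.
t_eff = 59.4 × 43.4 / (59.4 + 43.4) ≈ 25.077 days.
Remaining = 2270 × (1/2)^(70.2/25.077) = 2270 × (1/2)^2.7993 ≈ 326.09 cpm.

326 cpm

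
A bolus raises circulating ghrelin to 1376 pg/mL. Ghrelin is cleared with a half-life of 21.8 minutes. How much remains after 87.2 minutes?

Elapsed time is 4 half-lives (87.2/21.8).
Each half-life halves the amount: 1376 × (1/2)^4 = 1376/16 = 86 pg/mL.

86 pg/mL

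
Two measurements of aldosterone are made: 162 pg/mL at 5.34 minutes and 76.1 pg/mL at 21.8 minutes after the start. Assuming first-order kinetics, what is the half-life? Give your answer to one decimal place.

Over Δt = 21.8 − 5.34 = 16.46 minutes, the level fell by a factor of 162/76.1 ≈ 2.1288.
n = log₂(2.1288) ≈ 1.09 half-lives, so t½ = 16.46/1.09 ≈ 15.101 minutes.

15.1 minutes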